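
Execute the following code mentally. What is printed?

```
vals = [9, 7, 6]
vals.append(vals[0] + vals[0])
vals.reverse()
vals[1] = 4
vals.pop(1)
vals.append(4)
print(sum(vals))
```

append vals[0]+vals[0] = 9+9 = 18 → [9, 7, 6, 18]
reverse → [18, 6, 7, 9]
vals[1] = 4 → [18, 4, 7, 9]
pop(1) removes 4 → [18, 7, 9]
append 4 → [18, 7, 9, 4]
sum = 38

38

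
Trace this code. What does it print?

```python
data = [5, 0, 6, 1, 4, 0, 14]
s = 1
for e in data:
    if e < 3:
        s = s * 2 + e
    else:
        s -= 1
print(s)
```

-5

e=5: not <3, s = 1-1 = 0
e=0: <3, s = 0*2+0 = 0
e=6: not <3, s = 0-1 = -1
e=1: <3, s = (-1)*2+1 = -1
e=4: not <3, s = (-1)-1 = -2
e=0: <3, s = (-2)*2+0 = -4
e=14: not <3, s = (-4)-1 = -5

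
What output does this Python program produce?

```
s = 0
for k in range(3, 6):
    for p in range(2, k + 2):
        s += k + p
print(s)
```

93

k=3,p=2: s = 0+5 = 5
k=3,p=3: s = 5+6 = 11
k=3,p=4: s = 11+7 = 18
k=4,p=2: s = 18+6 = 24
k=4,p=3: s = 24+7 = 31
k=4,p=4: s = 31+8 = 39
k=4,p=5: s = 39+9 = 48
k=5,p=2: s = 48+7 = 55
k=5,p=3: s = 55+8 = 63
k=5,p=4: s = 63+9 = 72
k=5,p=5: s = 72+10 = 82
k=5,p=6: s = 82+11 = 93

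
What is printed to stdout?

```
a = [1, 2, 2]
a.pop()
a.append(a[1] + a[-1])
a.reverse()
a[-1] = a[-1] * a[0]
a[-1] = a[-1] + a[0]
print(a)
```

pop() removes 2 → [1, 2]
append a[1]+a[-1] = 2+2 = 4 → [1, 2, 4]
reverse → [4, 2, 1]
a[-1] = a[-1]*a[0] = 1*4 = 4 → [4, 2, 4]
a[-1] = a[-1]+a[0] = 4+4 = 8 → [4, 2, 8]

[4, 2, 8]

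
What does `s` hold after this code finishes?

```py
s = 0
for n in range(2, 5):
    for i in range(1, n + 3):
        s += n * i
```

n=2,i=1: s = 0+2 = 2
n=2,i=2: s = 2+4 = 6
n=2,i=3: s = 6+6 = 12
n=2,i=4: s = 12+8 = 20
n=3,i=1: s = 20+3 = 23
n=3,i=2: s = 23+6 = 29
n=3,i=3: s = 29+9 = 38
n=3,i=4: s = 38+12 = 50
n=3,i=5: s = 50+15 = 65
n=4,i=1: s = 65+4 = 69
n=4,i=2: s = 69+8 = 77
n=4,i=3: s = 77+12 = 89
n=4,i=4: s = 89+16 = 105
n=4,i=5: s = 105+20 = 125
n=4,i=6: s = 125+24 = 149

149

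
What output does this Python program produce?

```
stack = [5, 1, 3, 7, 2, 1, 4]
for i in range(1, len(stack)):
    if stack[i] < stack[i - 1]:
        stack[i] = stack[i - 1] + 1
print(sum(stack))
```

i=1: 1<5, stack[1] = 5+1 = 6 → [5, 6, 3, 7, 2, 1, 4]
i=2: 3<6, stack[2] = 6+1 = 7 → [5, 6, 7, 7, 2, 1, 4]
i=3: 7>=7, unchanged → [5, 6, 7, 7, 2, 1, 4]
i=4: 2<7, stack[4] = 7+1 = 8 → [5, 6, 7, 7, 8, 1, 4]
i=5: 1<8, stack[5] = 8+1 = 9 → [5, 6, 7, 7, 8, 9, 4]
i=6: 4<9, stack[6] = 9+1 = 10 → [5, 6, 7, 7, 8, 9, 10]
sum = 52

52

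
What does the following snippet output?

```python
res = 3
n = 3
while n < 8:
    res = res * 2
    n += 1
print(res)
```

n=3: res = 3*2 = 6
n=4: res = 6*2 = 12
n=5: res = 12*2 = 24
n=6: res = 24*2 = 48
n=7: res = 48*2 = 96

96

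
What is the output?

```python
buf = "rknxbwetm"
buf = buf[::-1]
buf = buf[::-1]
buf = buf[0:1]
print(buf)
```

reverse → 'mtewbxnkr'
reverse → 'rknxbwetm'
slice [0:1] → 'r'

r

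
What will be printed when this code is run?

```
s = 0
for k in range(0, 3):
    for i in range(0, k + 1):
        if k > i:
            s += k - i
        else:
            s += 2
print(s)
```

k=0,i=0: not 0>0, s = 0+2 = 2
k=1,i=0: 1>0, s = 2+1 = 3
k=1,i=1: not 1>1, s = 3+2 = 5
k=2,i=0: 2>0, s = 5+2 = 7
k=2,i=1: 2>1, s = 7+1 = 8
k=2,i=2: not 2>2, s = 8+2 = 10

10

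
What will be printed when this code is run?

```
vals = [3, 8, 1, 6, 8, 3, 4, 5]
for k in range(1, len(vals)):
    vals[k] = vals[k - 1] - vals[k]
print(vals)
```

k=1: vals[1] = 3-8 = -5 → [3, -5, 1, 6, 8, 3, 4, 5]
k=2: vals[2] = (-5)-1 = -6 → [3, -5, -6, 6, 8, 3, 4, 5]
k=3: vals[3] = (-6)-6 = -12 → [3, -5, -6, -12, 8, 3, 4, 5]
k=4: vals[4] = (-12)-8 = -20 → [3, -5, -6, -12, -20, 3, 4, 5]
k=5: vals[5] = (-20)-3 = -23 → [3, -5, -6, -12, -20, -23, 4, 5]
k=6: vals[6] = (-23)-4 = -27 → [3, -5, -6, -12, -20, -23, -27, 5]
k=7: vals[7] = (-27)-5 = -32 → [3, -5, -6, -12, -20, -23, -27, -32]

[3, -5, -6, -12, -20, -23, -27, -32]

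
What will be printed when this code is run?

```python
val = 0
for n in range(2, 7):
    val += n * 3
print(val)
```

60

n=2: val = 0+2*3 = 6
n=3: val = 6+3*3 = 15
n=4: val = 15+4*3 = 27
n=5: val = 27+5*3 = 42
n=6: val = 42+6*3 = 60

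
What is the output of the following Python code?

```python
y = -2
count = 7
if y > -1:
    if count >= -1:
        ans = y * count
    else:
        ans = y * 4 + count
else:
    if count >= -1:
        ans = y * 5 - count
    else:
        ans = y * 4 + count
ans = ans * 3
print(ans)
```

y=-2, count=7
y > -1 is False; count >= -1 is True
→ ans = y * 5 - count = -17
ans = (-17)*3 = -51

-51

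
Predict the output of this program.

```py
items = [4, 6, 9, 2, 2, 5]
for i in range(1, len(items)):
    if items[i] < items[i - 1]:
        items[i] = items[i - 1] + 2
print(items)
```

[4, 6, 9, 11, 13, 15]

i=1: 6>=4, unchanged → [4, 6, 9, 2, 2, 5]
i=2: 9>=6, unchanged → [4, 6, 9, 2, 2, 5]
i=3: 2<9, items[3] = 9+2 = 11 → [4, 6, 9, 11, 2, 5]
i=4: 2<11, items[4] = 11+2 = 13 → [4, 6, 9, 11, 13, 5]
i=5: 5<13, items[5] = 13+2 = 15 → [4, 6, 9, 11, 13, 15]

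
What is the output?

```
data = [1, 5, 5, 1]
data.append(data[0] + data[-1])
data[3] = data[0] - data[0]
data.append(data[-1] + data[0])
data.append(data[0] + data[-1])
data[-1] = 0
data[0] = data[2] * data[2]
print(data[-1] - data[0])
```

append data[0]+data[-1] = 1+1 = 2 → [1, 5, 5, 1, 2]
data[3] = data[0]-data[0] = 1-1 = 0 → [1, 5, 5, 0, 2]
append data[-1]+data[0] = 2+1 = 3 → [1, 5, 5, 0, 2, 3]
append data[0]+data[-1] = 1+3 = 4 → [1, 5, 5, 0, 2, 3, 4]
data[-1] = 0 → [1, 5, 5, 0, 2, 3, 0]
data[0] = data[2]*data[2] = 5*5 = 25 → [25, 5, 5, 0, 2, 3, 0]
data[-1]-data[0] = 0-25 = -25

-25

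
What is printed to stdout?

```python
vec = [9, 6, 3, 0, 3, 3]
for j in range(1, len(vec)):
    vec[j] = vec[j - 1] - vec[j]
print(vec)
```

j=1: vec[1] = 9-6 = 3 → [9, 3, 3, 0, 3, 3]
j=2: vec[2] = 3-3 = 0 → [9, 3, 0, 0, 3, 3]
j=3: vec[3] = 0-0 = 0 → [9, 3, 0, 0, 3, 3]
j=4: vec[4] = 0-3 = -3 → [9, 3, 0, 0, -3, 3]
j=5: vec[5] = (-3)-3 = -6 → [9, 3, 0, 0, -3, -6]

[9, 3, 0, 0, -3, -6]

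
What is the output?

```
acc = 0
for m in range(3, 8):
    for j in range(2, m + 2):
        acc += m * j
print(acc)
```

m=3,j=2: acc = 0+6 = 6
m=3,j=3: acc = 6+9 = 15
m=3,j=4: acc = 15+12 = 27
m=4,j=2: acc = 27+8 = 35
m=4,j=3: acc = 35+12 = 47
m=4,j=4: acc = 47+16 = 63
m=4,j=5: acc = 63+20 = 83
m=5,j=2: acc = 83+10 = 93
m=5,j=3: acc = 93+15 = 108
m=5,j=4: acc = 108+20 = 128
m=5,j=5: acc = 128+25 = 153
m=5,j=6: acc = 153+30 = 183
m=6,j=2: acc = 183+12 = 195
m=6,j=3: acc = 195+18 = 213
m=6,j=4: acc = 213+24 = 237
m=6,j=5: acc = 237+30 = 267
m=6,j=6: acc = 267+36 = 303
m=6,j=7: acc = 303+42 = 345
m=7,j=2: acc = 345+14 = 359
m=7,j=3: acc = 359+21 = 380
m=7,j=4: acc = 380+28 = 408
m=7,j=5: acc = 408+35 = 443
m=7,j=6: acc = 443+42 = 485
m=7,j=7: acc = 485+49 = 534
m=7,j=8: acc = 534+56 = 590

590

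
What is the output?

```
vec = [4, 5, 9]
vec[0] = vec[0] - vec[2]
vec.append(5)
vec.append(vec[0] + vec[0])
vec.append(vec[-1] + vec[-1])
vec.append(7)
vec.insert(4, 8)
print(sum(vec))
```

-1

vec[0] = vec[0]-vec[2] = 4-9 = -5 → [-5, 5, 9]
append 5 → [-5, 5, 9, 5]
append vec[0]+vec[0] = (-5)+(-5) = -10 → [-5, 5, 9, 5, -10]
append vec[-1]+vec[-1] = (-10)+(-10) = -20 → [-5, 5, 9, 5, -10, -20]
append 7 → [-5, 5, 9, 5, -10, -20, 7]
insert 8 at 4 → [-5, 5, 9, 5, 8, -10, -20, 7]
sum = -1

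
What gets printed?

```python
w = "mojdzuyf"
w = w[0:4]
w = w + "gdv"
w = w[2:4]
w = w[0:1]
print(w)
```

slice [0:4] → 'mojd'
+ 'gdv' → 'mojdgdv'
slice [2:4] → 'jd'
slice [0:1] → 'j'

j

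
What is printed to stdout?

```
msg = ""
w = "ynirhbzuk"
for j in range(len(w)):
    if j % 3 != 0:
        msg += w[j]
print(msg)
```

nihbuk

j=0: skip
j=1: add 'n' → 'n'
j=2: add 'i' → 'ni'
j=3: skip
j=4: add 'h' → 'nih'
j=5: add 'b' → 'nihb'
j=6: skip
j=7: add 'u' → 'nihbu'
j=8: add 'k' → 'nihbuk'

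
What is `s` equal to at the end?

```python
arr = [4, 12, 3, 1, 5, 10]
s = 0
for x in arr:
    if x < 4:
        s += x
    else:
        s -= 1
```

0

x=4: not <4, s = 0-1 = -1
x=12: not <4, s = (-1)-1 = -2
x=3: <4, s = (-2)+3 = 1
x=1: <4, s = 1+1 = 2
x=5: not <4, s = 2-1 = 1
x=10: not <4, s = 1-1 = 0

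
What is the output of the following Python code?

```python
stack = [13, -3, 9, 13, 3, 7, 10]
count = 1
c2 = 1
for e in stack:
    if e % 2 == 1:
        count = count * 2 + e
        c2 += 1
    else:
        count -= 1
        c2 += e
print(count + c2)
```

e=13: odd, count = 1*2+13 = 15; c2=2
e=-3: odd, count = 15*2+(-3) = 27; c2=3
e=9: odd, count = 27*2+9 = 63; c2=4
e=13: odd, count = 63*2+13 = 139; c2=5
e=3: odd, count = 139*2+3 = 281; c2=6
e=7: odd, count = 281*2+7 = 569; c2=7
e=10: not odd, count = 569-1 = 568; c2=17
count+c2 = 568+17 = 585

585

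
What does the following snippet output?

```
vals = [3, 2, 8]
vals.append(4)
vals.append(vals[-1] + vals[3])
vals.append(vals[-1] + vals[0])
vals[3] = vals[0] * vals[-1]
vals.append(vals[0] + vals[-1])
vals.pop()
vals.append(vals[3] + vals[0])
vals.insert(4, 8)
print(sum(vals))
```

append 4 → [3, 2, 8, 4]
append vals[-1]+vals[3] = 4+4 = 8 → [3, 2, 8, 4, 8]
append vals[-1]+vals[0] = 8+3 = 11 → [3, 2, 8, 4, 8, 11]
vals[3] = vals[0]*vals[-1] = 3*11 = 33 → [3, 2, 8, 33, 8, 11]
append vals[0]+vals[-1] = 3+11 = 14 → [3, 2, 8, 33, 8, 11, 14]
pop() removes 14 → [3, 2, 8, 33, 8, 11]
append vals[3]+vals[0] = 33+3 = 36 → [3, 2, 8, 33, 8, 11, 36]
insert 8 at 4 → [3, 2, 8, 33, 8, 8, 11, 36]
sum = 109

109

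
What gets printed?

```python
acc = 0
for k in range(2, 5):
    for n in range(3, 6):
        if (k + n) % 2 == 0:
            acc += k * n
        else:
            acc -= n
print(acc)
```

k=2,n=3: odd sum, acc = 0-3 = -3
k=2,n=4: even sum, acc = (-3)+8 = 5
k=2,n=5: odd sum, acc = 5-5 = 0
k=3,n=3: even sum, acc = 0+9 = 9
k=3,n=4: odd sum, acc = 9-4 = 5
k=3,n=5: even sum, acc = 5+15 = 20
k=4,n=3: odd sum, acc = 20-3 = 17
k=4,n=4: even sum, acc = 17+16 = 33
k=4,n=5: odd sum, acc = 33-5 = 28

28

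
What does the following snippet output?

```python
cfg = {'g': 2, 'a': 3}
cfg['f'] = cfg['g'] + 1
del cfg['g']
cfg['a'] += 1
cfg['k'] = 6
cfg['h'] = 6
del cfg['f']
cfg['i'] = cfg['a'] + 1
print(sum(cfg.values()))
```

21

cfg['f'] = cfg['g']+1 = 3 → {'g': 2, 'a': 3, 'f': 3}
del 'g' → {'a': 3, 'f': 3}
cfg['a'] = 3+1 = 4 → {'a': 4, 'f': 3}
cfg['k'] = 6 → {'a': 4, 'f': 3, 'k': 6}
cfg['h'] = 6 → {'a': 4, 'f': 3, 'k': 6, 'h': 6}
del 'f' → {'a': 4, 'k': 6, 'h': 6}
cfg['i'] = cfg['a']+1 = 5 → {'a': 4, 'k': 6, 'h': 6, 'i': 5}
sum of values = 21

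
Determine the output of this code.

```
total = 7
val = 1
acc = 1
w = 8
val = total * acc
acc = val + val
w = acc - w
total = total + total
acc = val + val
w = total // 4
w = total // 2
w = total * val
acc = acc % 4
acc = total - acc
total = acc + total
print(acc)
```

val = 7*1 = 7
acc = 7+7 = 14
w = 14-8 = 6
total = 7+7 = 14
acc = 7+7 = 14
w = 14//4 = 3
w = 14//2 = 7
w = 14*7 = 98
acc = 14%4 = 2
acc = 14-2 = 12
total = 12+14 = 26

12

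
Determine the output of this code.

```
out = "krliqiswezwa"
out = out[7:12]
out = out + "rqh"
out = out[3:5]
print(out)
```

wa

slice [7:12] → 'wezwa'
+ 'rqh' → 'wezwarqh'
slice [3:5] → 'wa'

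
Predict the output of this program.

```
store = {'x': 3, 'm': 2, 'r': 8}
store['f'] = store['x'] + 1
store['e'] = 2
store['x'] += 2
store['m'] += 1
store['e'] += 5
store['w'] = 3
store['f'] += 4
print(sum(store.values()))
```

34

store['f'] = store['x']+1 = 4 → {'x': 3, 'm': 2, 'r': 8, 'f': 4}
store['e'] = 2 → {'x': 3, 'm': 2, 'r': 8, 'f': 4, 'e': 2}
store['x'] = 3+2 = 5 → {'x': 5, 'm': 2, 'r': 8, 'f': 4, 'e': 2}
store['m'] = 2+1 = 3 → {'x': 5, 'm': 3, 'r': 8, 'f': 4, 'e': 2}
store['e'] = 2+5 = 7 → {'x': 5, 'm': 3, 'r': 8, 'f': 4, 'e': 7}
store['w'] = 3 → {'x': 5, 'm': 3, 'r': 8, 'f': 4, 'e': 7, 'w': 3}
store['f'] = 4+4 = 8 → {'x': 5, 'm': 3, 'r': 8, 'f': 8, 'e': 7, 'w': 3}
sum of values = 34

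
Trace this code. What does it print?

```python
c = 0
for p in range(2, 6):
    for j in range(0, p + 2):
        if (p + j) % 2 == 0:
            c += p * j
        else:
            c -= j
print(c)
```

p=2,j=0: even sum, c = 0+0 = 0
p=2,j=1: odd sum, c = 0-1 = -1
p=2,j=2: even sum, c = (-1)+4 = 3
p=2,j=3: odd sum, c = 3-3 = 0
p=3,j=0: odd sum, c = 0-0 = 0
p=3,j=1: even sum, c = 0+3 = 3
p=3,j=2: odd sum, c = 3-2 = 1
p=3,j=3: even sum, c = 1+9 = 10
p=3,j=4: odd sum, c = 10-4 = 6
p=4,j=0: even sum, c = 6+0 = 6
p=4,j=1: odd sum, c = 6-1 = 5
p=4,j=2: even sum, c = 5+8 = 13
p=4,j=3: odd sum, c = 13-3 = 10
p=4,j=4: even sum, c = 10+16 = 26
p=4,j=5: odd sum, c = 26-5 = 21
p=5,j=0: odd sum, c = 21-0 = 21
p=5,j=1: even sum, c = 21+5 = 26
p=5,j=2: odd sum, c = 26-2 = 24
p=5,j=3: even sum, c = 24+15 = 39
p=5,j=4: odd sum, c = 39-4 = 35
p=5,j=5: even sum, c = 35+25 = 60
p=5,j=6: odd sum, c = 60-6 = 54

54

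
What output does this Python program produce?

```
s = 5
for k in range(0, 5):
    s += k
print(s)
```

15

k=0: s = 5+0 = 5
k=1: s = 5+1 = 6
k=2: s = 6+2 = 8
k=3: s = 8+3 = 11
k=4: s = 11+4 = 15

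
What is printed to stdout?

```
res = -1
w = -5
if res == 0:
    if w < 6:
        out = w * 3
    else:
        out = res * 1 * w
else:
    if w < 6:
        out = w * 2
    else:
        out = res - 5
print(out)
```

-10

res=-1, w=-5
res == 0 is False; w < 6 is True
→ out = w * 2 = -10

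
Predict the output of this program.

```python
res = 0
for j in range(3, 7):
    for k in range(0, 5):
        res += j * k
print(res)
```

180

j=3,k=0: res = 0+0 = 0
j=3,k=1: res = 0+3 = 3
j=3,k=2: res = 3+6 = 9
j=3,k=3: res = 9+9 = 18
j=3,k=4: res = 18+12 = 30
j=4,k=0: res = 30+0 = 30
j=4,k=1: res = 30+4 = 34
j=4,k=2: res = 34+8 = 42
j=4,k=3: res = 42+12 = 54
j=4,k=4: res = 54+16 = 70
j=5,k=0: res = 70+0 = 70
j=5,k=1: res = 70+5 = 75
j=5,k=2: res = 75+10 = 85
j=5,k=3: res = 85+15 = 100
j=5,k=4: res = 100+20 = 120
j=6,k=0: res = 120+0 = 120
j=6,k=1: res = 120+6 = 126
j=6,k=2: res = 126+12 = 138
j=6,k=3: res = 138+18 = 156
j=6,k=4: res = 156+24 = 180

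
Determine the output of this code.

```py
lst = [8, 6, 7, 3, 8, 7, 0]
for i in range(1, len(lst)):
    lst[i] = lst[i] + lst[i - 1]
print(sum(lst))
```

177

i=1: lst[1] = 6+8 = 14 → [8, 14, 7, 3, 8, 7, 0]
i=2: lst[2] = 7+14 = 21 → [8, 14, 21, 3, 8, 7, 0]
i=3: lst[3] = 3+21 = 24 → [8, 14, 21, 24, 8, 7, 0]
i=4: lst[4] = 8+24 = 32 → [8, 14, 21, 24, 32, 7, 0]
i=5: lst[5] = 7+32 = 39 → [8, 14, 21, 24, 32, 39, 0]
i=6: lst[6] = 0+39 = 39 → [8, 14, 21, 24, 32, 39, 39]
sum = 177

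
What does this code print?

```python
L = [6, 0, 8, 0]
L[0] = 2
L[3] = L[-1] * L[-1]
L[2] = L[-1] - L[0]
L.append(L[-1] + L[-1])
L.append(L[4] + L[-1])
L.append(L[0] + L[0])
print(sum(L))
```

4

L[0] = 2 → [2, 0, 8, 0]
L[3] = L[-1]*L[-1] = 0*0 = 0 → [2, 0, 8, 0]
L[2] = L[-1]-L[0] = 0-2 = -2 → [2, 0, -2, 0]
append L[-1]+L[-1] = 0+0 = 0 → [2, 0, -2, 0, 0]
append L[4]+L[-1] = 0+0 = 0 → [2, 0, -2, 0, 0, 0]
append L[0]+L[0] = 2+2 = 4 → [2, 0, -2, 0, 0, 0, 4]
sum = 4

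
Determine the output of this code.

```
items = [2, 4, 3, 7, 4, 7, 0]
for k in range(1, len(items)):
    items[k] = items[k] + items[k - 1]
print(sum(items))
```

107

k=1: items[1] = 4+2 = 6 → [2, 6, 3, 7, 4, 7, 0]
k=2: items[2] = 3+6 = 9 → [2, 6, 9, 7, 4, 7, 0]
k=3: items[3] = 7+9 = 16 → [2, 6, 9, 16, 4, 7, 0]
k=4: items[4] = 4+16 = 20 → [2, 6, 9, 16, 20, 7, 0]
k=5: items[5] = 7+20 = 27 → [2, 6, 9, 16, 20, 27, 0]
k=6: items[6] = 0+27 = 27 → [2, 6, 9, 16, 20, 27, 27]
sum = 107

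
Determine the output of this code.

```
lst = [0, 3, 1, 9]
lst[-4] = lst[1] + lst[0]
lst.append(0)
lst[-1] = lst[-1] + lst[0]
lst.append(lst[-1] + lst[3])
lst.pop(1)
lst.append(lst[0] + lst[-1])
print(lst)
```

[3, 1, 9, 3, 12, 15]

lst[-4] = lst[1]+lst[0] = 3+0 = 3 → [3, 3, 1, 9]
append 0 → [3, 3, 1, 9, 0]
lst[-1] = lst[-1]+lst[0] = 0+3 = 3 → [3, 3, 1, 9, 3]
append lst[-1]+lst[3] = 3+9 = 12 → [3, 3, 1, 9, 3, 12]
pop(1) removes 3 → [3, 1, 9, 3, 12]
append lst[0]+lst[-1] = 3+12 = 15 → [3, 1, 9, 3, 12, 15]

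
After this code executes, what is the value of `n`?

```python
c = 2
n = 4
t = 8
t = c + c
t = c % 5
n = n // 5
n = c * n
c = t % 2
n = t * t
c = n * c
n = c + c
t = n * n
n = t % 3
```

t = 2+2 = 4
t = 2%5 = 2
n = 4//5 = 0
n = 2*0 = 0
c = 2%2 = 0
n = 2*2 = 4
c = 4*0 = 0
n = 0+0 = 0
t = 0*0 = 0
n = 0%3 = 0

0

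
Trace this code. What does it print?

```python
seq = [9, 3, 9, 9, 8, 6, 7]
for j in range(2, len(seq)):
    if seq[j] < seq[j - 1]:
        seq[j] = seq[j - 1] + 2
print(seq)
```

j=2: 9>=3, unchanged → [9, 3, 9, 9, 8, 6, 7]
j=3: 9>=9, unchanged → [9, 3, 9, 9, 8, 6, 7]
j=4: 8<9, seq[4] = 9+2 = 11 → [9, 3, 9, 9, 11, 6, 7]
j=5: 6<11, seq[5] = 11+2 = 13 → [9, 3, 9, 9, 11, 13, 7]
j=6: 7<13, seq[6] = 13+2 = 15 → [9, 3, 9, 9, 11, 13, 15]

[9, 3, 9, 9, 11, 13, 15]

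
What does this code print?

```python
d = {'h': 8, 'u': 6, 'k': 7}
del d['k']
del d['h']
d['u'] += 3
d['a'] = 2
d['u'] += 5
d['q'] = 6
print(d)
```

{'u': 14, 'a': 2, 'q': 6}

del 'k' → {'h': 8, 'u': 6}
del 'h' → {'u': 6}
d['u'] = 6+3 = 9 → {'u': 9}
d['a'] = 2 → {'u': 9, 'a': 2}
d['u'] = 9+5 = 14 → {'u': 14, 'a': 2}
d['q'] = 6 → {'u': 14, 'a': 2, 'q': 6}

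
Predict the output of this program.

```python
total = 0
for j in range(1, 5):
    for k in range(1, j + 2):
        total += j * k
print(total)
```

105

j=1,k=1: total = 0+1 = 1
j=1,k=2: total = 1+2 = 3
j=2,k=1: total = 3+2 = 5
j=2,k=2: total = 5+4 = 9
j=2,k=3: total = 9+6 = 15
j=3,k=1: total = 15+3 = 18
j=3,k=2: total = 18+6 = 24
j=3,k=3: total = 24+9 = 33
j=3,k=4: total = 33+12 = 45
j=4,k=1: total = 45+4 = 49
j=4,k=2: total = 49+8 = 57
j=4,k=3: total = 57+12 = 69
j=4,k=4: total = 69+16 = 85
j=4,k=5: total = 85+20 = 105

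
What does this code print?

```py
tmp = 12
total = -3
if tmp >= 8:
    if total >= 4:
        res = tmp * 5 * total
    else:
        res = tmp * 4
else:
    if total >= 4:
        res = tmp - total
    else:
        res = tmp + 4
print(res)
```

tmp=12, total=-3
tmp >= 8 is True; total >= 4 is False
→ res = tmp * 4 = 48

48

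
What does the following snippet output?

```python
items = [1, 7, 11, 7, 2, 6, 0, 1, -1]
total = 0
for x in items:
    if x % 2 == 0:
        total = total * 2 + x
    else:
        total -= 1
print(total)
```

-14

x=1: not even, total = 0-1 = -1
x=7: not even, total = (-1)-1 = -2
x=11: not even, total = (-2)-1 = -3
x=7: not even, total = (-3)-1 = -4
x=2: even, total = (-4)*2+2 = -6
x=6: even, total = (-6)*2+6 = -6
x=0: even, total = (-6)*2+0 = -12
x=1: not even, total = (-12)-1 = -13
x=-1: not even, total = (-13)-1 = -14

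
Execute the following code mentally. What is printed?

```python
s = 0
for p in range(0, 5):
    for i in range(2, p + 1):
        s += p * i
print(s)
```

p=2,i=2: s = 0+4 = 4
p=3,i=2: s = 4+6 = 10
p=3,i=3: s = 10+9 = 19
p=4,i=2: s = 19+8 = 27
p=4,i=3: s = 27+12 = 39
p=4,i=4: s = 39+16 = 55

55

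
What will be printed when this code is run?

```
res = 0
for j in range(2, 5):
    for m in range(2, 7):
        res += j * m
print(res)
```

180

j=2,m=2: res = 0+4 = 4
j=2,m=3: res = 4+6 = 10
j=2,m=4: res = 10+8 = 18
j=2,m=5: res = 18+10 = 28
j=2,m=6: res = 28+12 = 40
j=3,m=2: res = 40+6 = 46
j=3,m=3: res = 46+9 = 55
j=3,m=4: res = 55+12 = 67
j=3,m=5: res = 67+15 = 82
j=3,m=6: res = 82+18 = 100
j=4,m=2: res = 100+8 = 108
j=4,m=3: res = 108+12 = 120
j=4,m=4: res = 120+16 = 136
j=4,m=5: res = 136+20 = 156
j=4,m=6: res = 156+24 = 180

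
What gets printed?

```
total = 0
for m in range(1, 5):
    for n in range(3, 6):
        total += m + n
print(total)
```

78

m=1,n=3: total = 0+4 = 4
m=1,n=4: total = 4+5 = 9
m=1,n=5: total = 9+6 = 15
m=2,n=3: total = 15+5 = 20
m=2,n=4: total = 20+6 = 26
m=2,n=5: total = 26+7 = 33
m=3,n=3: total = 33+6 = 39
m=3,n=4: total = 39+7 = 46
m=3,n=5: total = 46+8 = 54
m=4,n=3: total = 54+7 = 61
m=4,n=4: total = 61+8 = 69
m=4,n=5: total = 69+9 = 78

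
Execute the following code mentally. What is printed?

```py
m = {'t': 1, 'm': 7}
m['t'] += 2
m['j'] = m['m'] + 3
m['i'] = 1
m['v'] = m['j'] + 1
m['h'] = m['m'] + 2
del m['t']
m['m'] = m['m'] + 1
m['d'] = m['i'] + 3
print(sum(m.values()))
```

43

m['t'] = 1+2 = 3 → {'t': 3, 'm': 7}
m['j'] = m['m']+3 = 10 → {'t': 3, 'm': 7, 'j': 10}
m['i'] = 1 → {'t': 3, 'm': 7, 'j': 10, 'i': 1}
m['v'] = m['j']+1 = 11 → {'t': 3, 'm': 7, 'j': 10, 'i': 1, 'v': 11}
m['h'] = m['m']+2 = 9 → {'t': 3, 'm': 7, 'j': 10, 'i': 1, 'v': 11, 'h': 9}
del 't' → {'m': 7, 'j': 10, 'i': 1, 'v': 11, 'h': 9}
m['m'] = m['m']+1 = 8 → {'m': 8, 'j': 10, 'i': 1, 'v': 11, 'h': 9}
m['d'] = m['i']+3 = 4 → {'m': 8, 'j': 10, 'i': 1, 'v': 11, 'h': 9, 'd': 4}
sum of values = 43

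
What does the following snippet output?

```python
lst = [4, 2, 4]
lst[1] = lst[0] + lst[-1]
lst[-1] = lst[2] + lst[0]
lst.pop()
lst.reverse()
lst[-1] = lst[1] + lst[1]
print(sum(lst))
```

lst[1] = lst[0]+lst[-1] = 4+4 = 8 → [4, 8, 4]
lst[-1] = lst[2]+lst[0] = 4+4 = 8 → [4, 8, 8]
pop() removes 8 → [4, 8]
reverse → [8, 4]
lst[-1] = lst[1]+lst[1] = 4+4 = 8 → [8, 8]
sum = 16

16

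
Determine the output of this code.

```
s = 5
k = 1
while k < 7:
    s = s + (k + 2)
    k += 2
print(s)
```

k=1: s = 5+3 = 8
k=3: s = 8+5 = 13
k=5: s = 13+7 = 20

20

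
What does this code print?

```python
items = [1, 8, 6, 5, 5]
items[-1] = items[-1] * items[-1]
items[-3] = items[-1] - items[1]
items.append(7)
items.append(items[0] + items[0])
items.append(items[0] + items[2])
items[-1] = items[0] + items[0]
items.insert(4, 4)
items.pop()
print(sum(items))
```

69

items[-1] = items[-1]*items[-1] = 5*5 = 25 → [1, 8, 6, 5, 25]
items[-3] = items[-1]-items[1] = 25-8 = 17 → [1, 8, 17, 5, 25]
append 7 → [1, 8, 17, 5, 25, 7]
append items[0]+items[0] = 1+1 = 2 → [1, 8, 17, 5, 25, 7, 2]
append items[0]+items[2] = 1+17 = 18 → [1, 8, 17, 5, 25, 7, 2, 18]
items[-1] = items[0]+items[0] = 1+1 = 2 → [1, 8, 17, 5, 25, 7, 2, 2]
insert 4 at 4 → [1, 8, 17, 5, 4, 25, 7, 2, 2]
pop() removes 2 → [1, 8, 17, 5, 4, 25, 7, 2]
sum = 69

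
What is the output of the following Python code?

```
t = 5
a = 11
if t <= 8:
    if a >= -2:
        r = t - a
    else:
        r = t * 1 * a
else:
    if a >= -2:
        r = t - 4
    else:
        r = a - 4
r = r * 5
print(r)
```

-30

t=5, a=11
t <= 8 is True; a >= -2 is True
→ r = t - a = -6
r = (-6)*5 = -30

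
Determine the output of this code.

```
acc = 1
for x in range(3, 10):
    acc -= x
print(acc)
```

x=3: acc = 1-3 = -2
x=4: acc = (-2)-4 = -6
x=5: acc = (-6)-5 = -11
x=6: acc = (-11)-6 = -17
x=7: acc = (-17)-7 = -24
x=8: acc = (-24)-8 = -32
x=9: acc = (-32)-9 = -41

-41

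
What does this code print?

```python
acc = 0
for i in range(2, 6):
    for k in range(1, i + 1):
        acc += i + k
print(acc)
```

88

i=2,k=1: acc = 0+3 = 3
i=2,k=2: acc = 3+4 = 7
i=3,k=1: acc = 7+4 = 11
i=3,k=2: acc = 11+5 = 16
i=3,k=3: acc = 16+6 = 22
i=4,k=1: acc = 22+5 = 27
i=4,k=2: acc = 27+6 = 33
i=4,k=3: acc = 33+7 = 40
i=4,k=4: acc = 40+8 = 48
i=5,k=1: acc = 48+6 = 54
i=5,k=2: acc = 54+7 = 61
i=5,k=3: acc = 61+8 = 69
i=5,k=4: acc = 69+9 = 78
i=5,k=5: acc = 78+10 = 88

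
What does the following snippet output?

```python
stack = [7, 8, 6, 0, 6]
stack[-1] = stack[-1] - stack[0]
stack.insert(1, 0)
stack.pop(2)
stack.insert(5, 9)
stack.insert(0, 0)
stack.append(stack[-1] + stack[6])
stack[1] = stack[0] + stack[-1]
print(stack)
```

stack[-1] = stack[-1]-stack[0] = 6-7 = -1 → [7, 8, 6, 0, -1]
insert 0 at 1 → [7, 0, 8, 6, 0, -1]
pop(2) removes 8 → [7, 0, 6, 0, -1]
insert 9 at 5 → [7, 0, 6, 0, -1, 9]
insert 0 at 0 → [0, 7, 0, 6, 0, -1, 9]
append stack[-1]+stack[6] = 9+9 = 18 → [0, 7, 0, 6, 0, -1, 9, 18]
stack[1] = stack[0]+stack[-1] = 0+18 = 18 → [0, 18, 0, 6, 0, -1, 9, 18]

[0, 18, 0, 6, 0, -1, 9, 18]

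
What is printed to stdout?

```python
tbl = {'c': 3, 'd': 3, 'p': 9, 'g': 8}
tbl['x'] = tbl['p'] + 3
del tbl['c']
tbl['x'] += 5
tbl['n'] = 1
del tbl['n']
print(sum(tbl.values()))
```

37

tbl['x'] = tbl['p']+3 = 12 → {'c': 3, 'd': 3, 'p': 9, 'g': 8, 'x': 12}
del 'c' → {'d': 3, 'p': 9, 'g': 8, 'x': 12}
tbl['x'] = 12+5 = 17 → {'d': 3, 'p': 9, 'g': 8, 'x': 17}
tbl['n'] = 1 → {'d': 3, 'p': 9, 'g': 8, 'x': 17, 'n': 1}
del 'n' → {'d': 3, 'p': 9, 'g': 8, 'x': 17}
sum of values = 37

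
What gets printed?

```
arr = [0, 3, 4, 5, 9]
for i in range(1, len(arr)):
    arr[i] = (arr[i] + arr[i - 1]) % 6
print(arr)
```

[0, 3, 1, 0, 3]

i=1: arr[1] = (3+0)%6 = 3 → [0, 3, 4, 5, 9]
i=2: arr[2] = (4+3)%6 = 1 → [0, 3, 1, 5, 9]
i=3: arr[3] = (5+1)%6 = 0 → [0, 3, 1, 0, 9]
i=4: arr[4] = (9+0)%6 = 3 → [0, 3, 1, 0, 3]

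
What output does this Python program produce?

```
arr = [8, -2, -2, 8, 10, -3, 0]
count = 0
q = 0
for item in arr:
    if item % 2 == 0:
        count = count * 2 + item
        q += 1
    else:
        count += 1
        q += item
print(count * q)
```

item=8: even, count = 0*2+8 = 8; q=1
item=-2: even, count = 8*2+(-2) = 14; q=2
item=-2: even, count = 14*2+(-2) = 26; q=3
item=8: even, count = 26*2+8 = 60; q=4
item=10: even, count = 60*2+10 = 130; q=5
item=-3: not even, count = 130+1 = 131; q=2
item=0: even, count = 131*2+0 = 262; q=3
count*q = 262*3 = 786

786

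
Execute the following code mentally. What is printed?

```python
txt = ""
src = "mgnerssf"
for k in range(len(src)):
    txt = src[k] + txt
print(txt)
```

fssrengm

k=0: prepend 'm' → 'm'
k=1: prepend 'g' → 'gm'
k=2: prepend 'n' → 'ngm'
k=3: prepend 'e' → 'engm'
k=4: prepend 'r' → 'rengm'
k=5: prepend 's' → 'srengm'
k=6: prepend 's' → 'ssrengm'
k=7: prepend 'f' → 'fssrengm'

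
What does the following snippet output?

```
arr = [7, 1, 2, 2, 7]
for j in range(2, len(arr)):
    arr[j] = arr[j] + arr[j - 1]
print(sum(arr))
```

28

j=2: arr[2] = 2+1 = 3 → [7, 1, 3, 2, 7]
j=3: arr[3] = 2+3 = 5 → [7, 1, 3, 5, 7]
j=4: arr[4] = 7+5 = 12 → [7, 1, 3, 5, 12]
sum = 28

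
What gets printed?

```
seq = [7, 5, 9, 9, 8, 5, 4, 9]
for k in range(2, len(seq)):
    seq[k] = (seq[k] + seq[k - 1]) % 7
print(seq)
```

[7, 5, 0, 2, 3, 1, 5, 0]

k=2: seq[2] = (9+5)%7 = 0 → [7, 5, 0, 9, 8, 5, 4, 9]
k=3: seq[3] = (9+0)%7 = 2 → [7, 5, 0, 2, 8, 5, 4, 9]
k=4: seq[4] = (8+2)%7 = 3 → [7, 5, 0, 2, 3, 5, 4, 9]
k=5: seq[5] = (5+3)%7 = 1 → [7, 5, 0, 2, 3, 1, 4, 9]
k=6: seq[6] = (4+1)%7 = 5 → [7, 5, 0, 2, 3, 1, 5, 9]
k=7: seq[7] = (9+5)%7 = 0 → [7, 5, 0, 2, 3, 1, 5, 0]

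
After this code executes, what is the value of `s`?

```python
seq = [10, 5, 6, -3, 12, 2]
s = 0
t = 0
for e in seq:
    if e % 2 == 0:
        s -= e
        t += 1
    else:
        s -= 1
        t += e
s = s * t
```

-192

e=10: even, s = 0-10 = -10; t=1
e=5: not even, s = (-10)-1 = -11; t=6
e=6: even, s = (-11)-6 = -17; t=7
e=-3: not even, s = (-17)-1 = -18; t=4
e=12: even, s = (-18)-12 = -30; t=5
e=2: even, s = (-30)-2 = -32; t=6
s*t = (-32)*6 = -192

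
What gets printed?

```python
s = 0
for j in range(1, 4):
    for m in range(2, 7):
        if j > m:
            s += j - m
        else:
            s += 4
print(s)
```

j=1,m=2: not 1>2, s = 0+4 = 4
j=1,m=3: not 1>3, s = 4+4 = 8
j=1,m=4: not 1>4, s = 8+4 = 12
j=1,m=5: not 1>5, s = 12+4 = 16
j=1,m=6: not 1>6, s = 16+4 = 20
j=2,m=2: not 2>2, s = 20+4 = 24
j=2,m=3: not 2>3, s = 24+4 = 28
j=2,m=4: not 2>4, s = 28+4 = 32
j=2,m=5: not 2>5, s = 32+4 = 36
j=2,m=6: not 2>6, s = 36+4 = 40
j=3,m=2: 3>2, s = 40+1 = 41
j=3,m=3: not 3>3, s = 41+4 = 45
j=3,m=4: not 3>4, s = 45+4 = 49
j=3,m=5: not 3>5, s = 49+4 = 53
j=3,m=6: not 3>6, s = 53+4 = 57

57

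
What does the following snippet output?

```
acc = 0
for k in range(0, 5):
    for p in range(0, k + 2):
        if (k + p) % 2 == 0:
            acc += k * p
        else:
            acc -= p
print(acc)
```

19

k=0,p=0: even sum, acc = 0+0 = 0
k=0,p=1: odd sum, acc = 0-1 = -1
k=1,p=0: odd sum, acc = (-1)-0 = -1
k=1,p=1: even sum, acc = (-1)+1 = 0
k=1,p=2: odd sum, acc = 0-2 = -2
k=2,p=0: even sum, acc = (-2)+0 = -2
k=2,p=1: odd sum, acc = (-2)-1 = -3
k=2,p=2: even sum, acc = (-3)+4 = 1
k=2,p=3: odd sum, acc = 1-3 = -2
k=3,p=0: odd sum, acc = (-2)-0 = -2
k=3,p=1: even sum, acc = (-2)+3 = 1
k=3,p=2: odd sum, acc = 1-2 = -1
k=3,p=3: even sum, acc = (-1)+9 = 8
k=3,p=4: odd sum, acc = 8-4 = 4
k=4,p=0: even sum, acc = 4+0 = 4
k=4,p=1: odd sum, acc = 4-1 = 3
k=4,p=2: even sum, acc = 3+8 = 11
k=4,p=3: odd sum, acc = 11-3 = 8
k=4,p=4: even sum, acc = 8+16 = 24
k=4,p=5: odd sum, acc = 24-5 = 19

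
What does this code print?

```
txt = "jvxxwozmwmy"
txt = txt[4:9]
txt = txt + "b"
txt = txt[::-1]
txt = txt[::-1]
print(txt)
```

slice [4:9] → 'wozmw'
+ 'b' → 'wozmwb'
reverse → 'bwmzow'
reverse → 'wozmwb'

wozmwb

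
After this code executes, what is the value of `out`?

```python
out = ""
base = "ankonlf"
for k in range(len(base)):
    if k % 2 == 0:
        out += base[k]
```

k=0: add 'a' → 'a'
k=1: skip
k=2: add 'k' → 'ak'
k=3: skip
k=4: add 'n' → 'akn'
k=5: skip
k=6: add 'f' → 'aknf'

'aknf'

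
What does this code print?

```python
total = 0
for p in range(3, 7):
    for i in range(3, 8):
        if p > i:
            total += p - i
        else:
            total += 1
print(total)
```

p=3,i=3: not 3>3, total = 0+1 = 1
p=3,i=4: not 3>4, total = 1+1 = 2
p=3,i=5: not 3>5, total = 2+1 = 3
p=3,i=6: not 3>6, total = 3+1 = 4
p=3,i=7: not 3>7, total = 4+1 = 5
p=4,i=3: 4>3, total = 5+1 = 6
p=4,i=4: not 4>4, total = 6+1 = 7
p=4,i=5: not 4>5, total = 7+1 = 8
p=4,i=6: not 4>6, total = 8+1 = 9
p=4,i=7: not 4>7, total = 9+1 = 10
p=5,i=3: 5>3, total = 10+2 = 12
p=5,i=4: 5>4, total = 12+1 = 13
p=5,i=5: not 5>5, total = 13+1 = 14
p=5,i=6: not 5>6, total = 14+1 = 15
p=5,i=7: not 5>7, total = 15+1 = 16
p=6,i=3: 6>3, total = 16+3 = 19
p=6,i=4: 6>4, total = 19+2 = 21
p=6,i=5: 6>5, total = 21+1 = 22
p=6,i=6: not 6>6, total = 22+1 = 23
p=6,i=7: not 6>7, total = 23+1 = 24

24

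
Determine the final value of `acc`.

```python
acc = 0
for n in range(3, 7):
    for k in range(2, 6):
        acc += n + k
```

n=3,k=2: acc = 0+5 = 5
n=3,k=3: acc = 5+6 = 11
n=3,k=4: acc = 11+7 = 18
n=3,k=5: acc = 18+8 = 26
n=4,k=2: acc = 26+6 = 32
n=4,k=3: acc = 32+7 = 39
n=4,k=4: acc = 39+8 = 47
n=4,k=5: acc = 47+9 = 56
n=5,k=2: acc = 56+7 = 63
n=5,k=3: acc = 63+8 = 71
n=5,k=4: acc = 71+9 = 80
n=5,k=5: acc = 80+10 = 90
n=6,k=2: acc = 90+8 = 98
n=6,k=3: acc = 98+9 = 107
n=6,k=4: acc = 107+10 = 117
n=6,k=5: acc = 117+11 = 128

128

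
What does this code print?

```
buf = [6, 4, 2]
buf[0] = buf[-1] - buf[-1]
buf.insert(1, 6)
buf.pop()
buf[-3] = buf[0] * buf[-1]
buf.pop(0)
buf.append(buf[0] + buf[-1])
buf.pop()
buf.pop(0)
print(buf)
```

buf[0] = buf[-1]-buf[-1] = 2-2 = 0 → [0, 4, 2]
insert 6 at 1 → [0, 6, 4, 2]
pop() removes 2 → [0, 6, 4]
buf[-3] = buf[0]*buf[-1] = 0*4 = 0 → [0, 6, 4]
pop(0) removes 0 → [6, 4]
append buf[0]+buf[-1] = 6+4 = 10 → [6, 4, 10]
pop() removes 10 → [6, 4]
pop(0) removes 6 → [4]

[4]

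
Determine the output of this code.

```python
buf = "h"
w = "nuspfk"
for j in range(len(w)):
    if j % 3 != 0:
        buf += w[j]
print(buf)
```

husfk

j=0: skip
j=1: add 'u' → 'hu'
j=2: add 's' → 'hus'
j=3: skip
j=4: add 'f' → 'husf'
j=5: add 'k' → 'husfk'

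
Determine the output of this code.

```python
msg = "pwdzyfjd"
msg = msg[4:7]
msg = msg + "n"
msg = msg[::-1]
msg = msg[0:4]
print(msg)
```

njfy

slice [4:7] → 'yfj'
+ 'n' → 'yfjn'
reverse → 'njfy'
slice [0:4] → 'njfy'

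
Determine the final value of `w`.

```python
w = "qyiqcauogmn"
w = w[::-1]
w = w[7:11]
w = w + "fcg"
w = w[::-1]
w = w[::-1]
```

'qiyqfcg'

reverse → 'nmgouacqiyq'
slice [7:11] → 'qiyq'
+ 'fcg' → 'qiyqfcg'
reverse → 'gcfqyiq'
reverse → 'qiyqfcg'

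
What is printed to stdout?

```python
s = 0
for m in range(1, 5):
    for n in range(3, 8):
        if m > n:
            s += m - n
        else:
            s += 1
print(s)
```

m=1,n=3: not 1>3, s = 0+1 = 1
m=1,n=4: not 1>4, s = 1+1 = 2
m=1,n=5: not 1>5, s = 2+1 = 3
m=1,n=6: not 1>6, s = 3+1 = 4
m=1,n=7: not 1>7, s = 4+1 = 5
m=2,n=3: not 2>3, s = 5+1 = 6
m=2,n=4: not 2>4, s = 6+1 = 7
m=2,n=5: not 2>5, s = 7+1 = 8
m=2,n=6: not 2>6, s = 8+1 = 9
m=2,n=7: not 2>7, s = 9+1 = 10
m=3,n=3: not 3>3, s = 10+1 = 11
m=3,n=4: not 3>4, s = 11+1 = 12
m=3,n=5: not 3>5, s = 12+1 = 13
m=3,n=6: not 3>6, s = 13+1 = 14
m=3,n=7: not 3>7, s = 14+1 = 15
m=4,n=3: 4>3, s = 15+1 = 16
m=4,n=4: not 4>4, s = 16+1 = 17
m=4,n=5: not 4>5, s = 17+1 = 18
m=4,n=6: not 4>6, s = 18+1 = 19
m=4,n=7: not 4>7, s = 19+1 = 20

20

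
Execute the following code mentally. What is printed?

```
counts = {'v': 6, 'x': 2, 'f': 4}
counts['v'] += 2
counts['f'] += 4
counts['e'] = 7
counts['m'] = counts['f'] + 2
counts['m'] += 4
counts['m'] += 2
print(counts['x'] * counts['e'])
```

counts['v'] = 6+2 = 8 → {'v': 8, 'x': 2, 'f': 4}
counts['f'] = 4+4 = 8 → {'v': 8, 'x': 2, 'f': 8}
counts['e'] = 7 → {'v': 8, 'x': 2, 'f': 8, 'e': 7}
counts['m'] = counts['f']+2 = 10 → {'v': 8, 'x': 2, 'f': 8, 'e': 7, 'm': 10}
counts['m'] = 10+4 = 14 → {'v': 8, 'x': 2, 'f': 8, 'e': 7, 'm': 14}
counts['m'] = 14+2 = 16 → {'v': 8, 'x': 2, 'f': 8, 'e': 7, 'm': 16}
counts['x']*counts['e'] = 2*7 = 14

14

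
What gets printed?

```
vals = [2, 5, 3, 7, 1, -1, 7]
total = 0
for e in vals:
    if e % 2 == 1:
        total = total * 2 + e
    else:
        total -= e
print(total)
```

e=2: not odd, total = 0-2 = -2
e=5: odd, total = (-2)*2+5 = 1
e=3: odd, total = 1*2+3 = 5
e=7: odd, total = 5*2+7 = 17
e=1: odd, total = 17*2+1 = 35
e=-1: odd, total = 35*2+(-1) = 69
e=7: odd, total = 69*2+7 = 145

145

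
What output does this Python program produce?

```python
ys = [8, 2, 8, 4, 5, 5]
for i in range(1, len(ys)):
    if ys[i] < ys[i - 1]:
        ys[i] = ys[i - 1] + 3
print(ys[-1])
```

23

i=1: 2<8, ys[1] = 8+3 = 11 → [8, 11, 8, 4, 5, 5]
i=2: 8<11, ys[2] = 11+3 = 14 → [8, 11, 14, 4, 5, 5]
i=3: 4<14, ys[3] = 14+3 = 17 → [8, 11, 14, 17, 5, 5]
i=4: 5<17, ys[4] = 17+3 = 20 → [8, 11, 14, 17, 20, 5]
i=5: 5<20, ys[5] = 20+3 = 23 → [8, 11, 14, 17, 20, 23]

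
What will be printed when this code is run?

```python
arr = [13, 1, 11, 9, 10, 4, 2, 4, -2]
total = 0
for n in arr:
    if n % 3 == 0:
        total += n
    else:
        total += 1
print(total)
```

17

n=13: not %3==0, total = 0+1 = 1
n=1: not %3==0, total = 1+1 = 2
n=11: not %3==0, total = 2+1 = 3
n=9: %3==0, total = 3+9 = 12
n=10: not %3==0, total = 12+1 = 13
n=4: not %3==0, total = 13+1 = 14
n=2: not %3==0, total = 14+1 = 15
n=4: not %3==0, total = 15+1 = 16
n=-2: not %3==0, total = 16+1 = 17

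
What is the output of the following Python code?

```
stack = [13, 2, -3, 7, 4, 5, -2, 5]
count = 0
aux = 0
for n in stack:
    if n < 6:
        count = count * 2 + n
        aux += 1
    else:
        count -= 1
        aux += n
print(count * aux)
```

-286

n=13: not <6, count = 0-1 = -1; aux=13
n=2: <6, count = (-1)*2+2 = 0; aux=14
n=-3: <6, count = 0*2+(-3) = -3; aux=15
n=7: not <6, count = (-3)-1 = -4; aux=22
n=4: <6, count = (-4)*2+4 = -4; aux=23
n=5: <6, count = (-4)*2+5 = -3; aux=24
n=-2: <6, count = (-3)*2+(-2) = -8; aux=25
n=5: <6, count = (-8)*2+5 = -11; aux=26
count*aux = (-11)*26 = -286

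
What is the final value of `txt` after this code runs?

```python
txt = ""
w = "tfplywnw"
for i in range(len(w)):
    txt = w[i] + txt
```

i=0: prepend 't' → 't'
i=1: prepend 'f' → 'ft'
i=2: prepend 'p' → 'pft'
i=3: prepend 'l' → 'lpft'
i=4: prepend 'y' → 'ylpft'
i=5: prepend 'w' → 'wylpft'
i=6: prepend 'n' → 'nwylpft'
i=7: prepend 'w' → 'wnwylpft'

'wnwylpft'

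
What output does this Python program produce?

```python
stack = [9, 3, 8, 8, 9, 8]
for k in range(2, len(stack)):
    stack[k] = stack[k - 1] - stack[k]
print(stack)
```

k=2: stack[2] = 3-8 = -5 → [9, 3, -5, 8, 9, 8]
k=3: stack[3] = (-5)-8 = -13 → [9, 3, -5, -13, 9, 8]
k=4: stack[4] = (-13)-9 = -22 → [9, 3, -5, -13, -22, 8]
k=5: stack[5] = (-22)-8 = -30 → [9, 3, -5, -13, -22, -30]

[9, 3, -5, -13, -22, -30]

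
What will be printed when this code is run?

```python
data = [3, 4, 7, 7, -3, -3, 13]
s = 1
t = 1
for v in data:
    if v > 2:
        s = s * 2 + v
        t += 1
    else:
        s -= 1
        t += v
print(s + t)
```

v=3: >2, s = 1*2+3 = 5; t=2
v=4: >2, s = 5*2+4 = 14; t=3
v=7: >2, s = 14*2+7 = 35; t=4
v=7: >2, s = 35*2+7 = 77; t=5
v=-3: not >2, s = 77-1 = 76; t=2
v=-3: not >2, s = 76-1 = 75; t=-1
v=13: >2, s = 75*2+13 = 163; t=0
s+t = 163+0 = 163

163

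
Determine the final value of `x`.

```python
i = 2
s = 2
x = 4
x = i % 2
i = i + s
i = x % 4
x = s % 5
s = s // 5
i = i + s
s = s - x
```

x = 2%2 = 0
i = 2+2 = 4
i = 0%4 = 0
x = 2%5 = 2
s = 2//5 = 0
i = 0+0 = 0
s = 0-2 = -2

2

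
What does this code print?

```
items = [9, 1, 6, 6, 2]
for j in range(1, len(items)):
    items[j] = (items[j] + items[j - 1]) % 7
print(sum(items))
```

j=1: items[1] = (1+9)%7 = 3 → [9, 3, 6, 6, 2]
j=2: items[2] = (6+3)%7 = 2 → [9, 3, 2, 6, 2]
j=3: items[3] = (6+2)%7 = 1 → [9, 3, 2, 1, 2]
j=4: items[4] = (2+1)%7 = 3 → [9, 3, 2, 1, 3]
sum = 18

18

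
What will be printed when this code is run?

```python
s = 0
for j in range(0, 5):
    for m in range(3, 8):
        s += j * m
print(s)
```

j=0,m=3: s = 0+0 = 0
j=0,m=4: s = 0+0 = 0
j=0,m=5: s = 0+0 = 0
j=0,m=6: s = 0+0 = 0
j=0,m=7: s = 0+0 = 0
j=1,m=3: s = 0+3 = 3
j=1,m=4: s = 3+4 = 7
j=1,m=5: s = 7+5 = 12
j=1,m=6: s = 12+6 = 18
j=1,m=7: s = 18+7 = 25
j=2,m=3: s = 25+6 = 31
j=2,m=4: s = 31+8 = 39
j=2,m=5: s = 39+10 = 49
j=2,m=6: s = 49+12 = 61
j=2,m=7: s = 61+14 = 75
j=3,m=3: s = 75+9 = 84
j=3,m=4: s = 84+12 = 96
j=3,m=5: s = 96+15 = 111
j=3,m=6: s = 111+18 = 129
j=3,m=7: s = 129+21 = 150
j=4,m=3: s = 150+12 = 162
j=4,m=4: s = 162+16 = 178
j=4,m=5: s = 178+20 = 198
j=4,m=6: s = 198+24 = 222
j=4,m=7: s = 222+28 = 250

250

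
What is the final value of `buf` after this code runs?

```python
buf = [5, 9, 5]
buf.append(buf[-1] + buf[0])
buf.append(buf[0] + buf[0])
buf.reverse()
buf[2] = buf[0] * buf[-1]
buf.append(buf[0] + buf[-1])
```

[10, 10, 50, 9, 5, 15]

append buf[-1]+buf[0] = 5+5 = 10 → [5, 9, 5, 10]
append buf[0]+buf[0] = 5+5 = 10 → [5, 9, 5, 10, 10]
reverse → [10, 10, 5, 9, 5]
buf[2] = buf[0]*buf[-1] = 10*5 = 50 → [10, 10, 50, 9, 5]
append buf[0]+buf[-1] = 10+5 = 15 → [10, 10, 50, 9, 5, 15]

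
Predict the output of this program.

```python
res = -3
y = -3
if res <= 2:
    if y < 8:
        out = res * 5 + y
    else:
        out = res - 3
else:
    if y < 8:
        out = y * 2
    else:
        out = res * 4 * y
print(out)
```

-18

res=-3, y=-3
res <= 2 is True; y < 8 is True
→ out = res * 5 + y = -18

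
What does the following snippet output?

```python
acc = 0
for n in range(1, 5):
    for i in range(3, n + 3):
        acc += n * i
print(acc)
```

n=1,i=3: acc = 0+3 = 3
n=2,i=3: acc = 3+6 = 9
n=2,i=4: acc = 9+8 = 17
n=3,i=3: acc = 17+9 = 26
n=3,i=4: acc = 26+12 = 38
n=3,i=5: acc = 38+15 = 53
n=4,i=3: acc = 53+12 = 65
n=4,i=4: acc = 65+16 = 81
n=4,i=5: acc = 81+20 = 101
n=4,i=6: acc = 101+24 = 125

125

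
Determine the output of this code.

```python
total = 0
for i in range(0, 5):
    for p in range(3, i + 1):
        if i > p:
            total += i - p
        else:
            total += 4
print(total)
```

i=3,p=3: not 3>3, total = 0+4 = 4
i=4,p=3: 4>3, total = 4+1 = 5
i=4,p=4: not 4>4, total = 5+4 = 9

9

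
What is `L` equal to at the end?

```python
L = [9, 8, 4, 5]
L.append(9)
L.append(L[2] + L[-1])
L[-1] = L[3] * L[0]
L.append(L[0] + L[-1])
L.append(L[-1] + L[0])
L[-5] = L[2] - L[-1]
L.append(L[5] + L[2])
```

[9, 8, 4, -59, 9, 45, 54, 63, 49]

append 9 → [9, 8, 4, 5, 9]
append L[2]+L[-1] = 4+9 = 13 → [9, 8, 4, 5, 9, 13]
L[-1] = L[3]*L[0] = 5*9 = 45 → [9, 8, 4, 5, 9, 45]
append L[0]+L[-1] = 9+45 = 54 → [9, 8, 4, 5, 9, 45, 54]
append L[-1]+L[0] = 54+9 = 63 → [9, 8, 4, 5, 9, 45, 54, 63]
L[-5] = L[2]-L[-1] = 4-63 = -59 → [9, 8, 4, -59, 9, 45, 54, 63]
append L[5]+L[2] = 45+4 = 49 → [9, 8, 4, -59, 9, 45, 54, 63, 49]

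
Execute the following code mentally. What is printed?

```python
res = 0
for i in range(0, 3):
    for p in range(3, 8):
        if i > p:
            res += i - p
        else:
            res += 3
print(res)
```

i=0,p=3: not 0>3, res = 0+3 = 3
i=0,p=4: not 0>4, res = 3+3 = 6
i=0,p=5: not 0>5, res = 6+3 = 9
i=0,p=6: not 0>6, res = 9+3 = 12
i=0,p=7: not 0>7, res = 12+3 = 15
i=1,p=3: not 1>3, res = 15+3 = 18
i=1,p=4: not 1>4, res = 18+3 = 21
i=1,p=5: not 1>5, res = 21+3 = 24
i=1,p=6: not 1>6, res = 24+3 = 27
i=1,p=7: not 1>7, res = 27+3 = 30
i=2,p=3: not 2>3, res = 30+3 = 33
i=2,p=4: not 2>4, res = 33+3 = 36
i=2,p=5: not 2>5, res = 36+3 = 39
i=2,p=6: not 2>6, res = 39+3 = 42
i=2,p=7: not 2>7, res = 42+3 = 45

45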